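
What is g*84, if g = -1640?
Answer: -137760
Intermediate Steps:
g*84 = -1640*84 = -137760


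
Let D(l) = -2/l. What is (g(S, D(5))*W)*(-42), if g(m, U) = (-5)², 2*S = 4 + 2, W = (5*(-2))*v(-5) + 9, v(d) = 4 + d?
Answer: -19950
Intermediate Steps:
W = 19 (W = (5*(-2))*(4 - 5) + 9 = -10*(-1) + 9 = 10 + 9 = 19)
S = 3 (S = (4 + 2)/2 = (½)*6 = 3)
g(m, U) = 25
(g(S, D(5))*W)*(-42) = (25*19)*(-42) = 475*(-42) = -19950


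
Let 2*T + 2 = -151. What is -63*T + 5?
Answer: 9649/2 ≈ 4824.5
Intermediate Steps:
T = -153/2 (T = -1 + (1/2)*(-151) = -1 - 151/2 = -153/2 ≈ -76.500)
-63*T + 5 = -63*(-153/2) + 5 = 9639/2 + 5 = 9649/2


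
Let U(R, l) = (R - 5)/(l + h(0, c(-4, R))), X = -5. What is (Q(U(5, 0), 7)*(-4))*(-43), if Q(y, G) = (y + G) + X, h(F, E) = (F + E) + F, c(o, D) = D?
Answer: 344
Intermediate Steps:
h(F, E) = E + 2*F (h(F, E) = (E + F) + F = E + 2*F)
U(R, l) = (-5 + R)/(R + l) (U(R, l) = (R - 5)/(l + (R + 2*0)) = (-5 + R)/(l + (R + 0)) = (-5 + R)/(l + R) = (-5 + R)/(R + l))
Q(y, G) = -5 + G + y (Q(y, G) = (y + G) - 5 = (G + y) - 5 = -5 + G + y)
(Q(U(5, 0), 7)*(-4))*(-43) = ((-5 + 7 + (-5 + 5)/(5 + 0))*(-4))*(-43) = ((-5 + 7 + 0/5)*(-4))*(-43) = ((-5 + 7 + (⅕)*0)*(-4))*(-43) = ((-5 + 7 + 0)*(-4))*(-43) = (2*(-4))*(-43) = -8*(-43) = 344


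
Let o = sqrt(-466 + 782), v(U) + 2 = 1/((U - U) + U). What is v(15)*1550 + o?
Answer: -8990/3 + 2*sqrt(79) ≈ -2978.9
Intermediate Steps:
v(U) = -2 + 1/U (v(U) = -2 + 1/((U - U) + U) = -2 + 1/(0 + U) = -2 + 1/U)
o = 2*sqrt(79) (o = sqrt(316) = 2*sqrt(79) ≈ 17.776)
v(15)*1550 + o = (-2 + 1/15)*1550 + 2*sqrt(79) = -29/15*1550 + 2*sqrt(79) = -8990/3 + 2*sqrt(79)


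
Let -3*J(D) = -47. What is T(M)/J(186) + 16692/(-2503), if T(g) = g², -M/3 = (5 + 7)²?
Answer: 1400575092/117641 ≈ 11906.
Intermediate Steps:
M = -432 (M = -3*(5 + 7)² = -3*12² = -3*144 = -432)
J(D) = 47/3 (J(D) = -⅓*(-47) = 47/3)
T(M)/J(186) + 16692/(-2503) = (-432)²/(47/3) + 16692/(-2503) = 186624*(3/47) + 16692*(-1/2503) = 559872/47 - 16692/2503 = 1400575092/117641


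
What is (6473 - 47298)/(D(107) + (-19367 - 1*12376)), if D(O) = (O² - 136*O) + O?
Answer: 40825/34739 ≈ 1.1752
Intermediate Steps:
D(O) = O² - 135*O
(6473 - 47298)/(D(107) + (-19367 - 1*12376)) = (6473 - 47298)/(107*(-135 + 107) + (-19367 - 1*12376)) = -40825/(107*(-28) + (-19367 - 12376)) = -40825/(-2996 - 31743) = -40825/(-34739) = -40825*(-1/34739) = 40825/34739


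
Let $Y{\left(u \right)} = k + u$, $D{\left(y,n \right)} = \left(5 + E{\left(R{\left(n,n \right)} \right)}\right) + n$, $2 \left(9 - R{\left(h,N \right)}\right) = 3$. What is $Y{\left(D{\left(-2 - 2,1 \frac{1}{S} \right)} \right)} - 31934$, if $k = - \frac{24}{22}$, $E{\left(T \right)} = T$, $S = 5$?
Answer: $- \frac{3511463}{110} \approx -31922.0$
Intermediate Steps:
$R{\left(h,N \right)} = \frac{15}{2}$ ($R{\left(h,N \right)} = 9 - \frac{3}{2} = \frac{15}{2}$)
$k = - \frac{12}{11}$ ($k = \left(-24\right) \frac{1}{22} = - \frac{12}{11} \approx -1.0909$)
$D{\left(y,n \right)} = \frac{25}{2} + n$ ($D{\left(y,n \right)} = \left(5 + \frac{15}{2}\right) + n = \frac{25}{2} + n$)
$Y{\left(u \right)} = - \frac{12}{11} + u$
$Y{\left(D{\left(-2 - 2,1 \frac{1}{S} \right)} \right)} - 31934 = \left(- \frac{12}{11} + \left(\frac{25}{2} + 1 \cdot \frac{1}{5}\right)\right) - 31934 = \left(- \frac{12}{11} + \left(\frac{25}{2} + \frac{1}{5}\right)\right) - 31934 = \left(- \frac{12}{11} + \frac{127}{10}\right) - 31934 = \frac{1277}{110} - 31934 = - \frac{3511463}{110}$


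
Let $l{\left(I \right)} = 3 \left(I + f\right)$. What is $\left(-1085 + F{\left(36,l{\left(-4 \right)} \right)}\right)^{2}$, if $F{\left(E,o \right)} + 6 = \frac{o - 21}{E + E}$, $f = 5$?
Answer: $\frac{19053225}{16} \approx 1.1908 \cdot 10^{6}$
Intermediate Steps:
$l{\left(I \right)} = 15 + 3 I$ ($l{\left(I \right)} = 3 \left(I + 5\right) = 3 \left(5 + I\right) = 15 + 3 I$)
$F{\left(E,o \right)} = -6 + \frac{-21 + o}{2 E}$ ($F{\left(E,o \right)} = -6 + \frac{o - 21}{E + E} = -6 + \frac{-21 + o}{2 E}$)
$\left(-1085 + F{\left(36,l{\left(-4 \right)} \right)}\right)^{2} = \left(-1085 + \frac{-21 + \left(15 + 3 \left(-4\right)\right) - 432}{2 \cdot 36}\right)^{2} = \left(-1085 + \frac{1}{2} \cdot \frac{1}{36} \left(-21 + \left(15 - 12\right) - 432\right)\right)^{2} = \left(-1085 + \frac{1}{2} \cdot \frac{1}{36} \left(-21 + 3 - 432\right)\right)^{2} = \left(-1085 + \frac{1}{2} \cdot \frac{1}{36} \left(-450\right)\right)^{2} = \left(-1085 - \frac{25}{4}\right)^{2} = \left(- \frac{4365}{4}\right)^{2} = \frac{19053225}{16}$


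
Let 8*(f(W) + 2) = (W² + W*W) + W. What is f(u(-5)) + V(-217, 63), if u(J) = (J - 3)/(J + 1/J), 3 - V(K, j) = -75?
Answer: 25953/338 ≈ 76.784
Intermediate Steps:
V(K, j) = 78 (V(K, j) = 3 - 1*(-75) = 3 + 75 = 78)
u(J) = (-3 + J)/(J + 1/J)
f(W) = -2 + W²/4 + W/8 (f(W) = -2 + ((W² + W*W) + W)/8 = -2 + ((W² + W²) + W)/8 = -2 + (2*W² + W)/8 = -2 + (W + 2*W²)/8 = -2 + (W²/4 + W/8) = -2 + W²/4 + W/8)
f(u(-5)) + V(-217, 63) = (-2 + (-5*(-3 - 5)/(1 + (-5)²))²/4 + (-5*(-3 - 5)/(1 + (-5)²))/8) + 78 = (-2 + (-5*(-8)/(1 + 25))²/4 + (-5*(-8)/(1 + 25))/8) + 78 = (-2 + (-5*(-8)/26)²/4 + (-5*(-8)/26)/8) + 78 = (-2 + (-5*1/26*(-8))²/4 + (-5*1/26*(-8))/8) + 78 = (-2 + (20/13)²/4 + (⅛)*(20/13)) + 78 = (-2 + (¼)*(400/169) + 5/26) + 78 = (-2 + 100/169 + 5/26) + 78 = -411/338 + 78 = 25953/338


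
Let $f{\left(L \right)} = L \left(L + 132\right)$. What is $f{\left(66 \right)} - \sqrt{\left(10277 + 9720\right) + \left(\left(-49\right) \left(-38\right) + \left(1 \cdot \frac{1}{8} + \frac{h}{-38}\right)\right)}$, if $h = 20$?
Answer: $13068 - \frac{\sqrt{126255266}}{76} \approx 12920.0$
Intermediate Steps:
$f{\left(L \right)} = L \left(132 + L\right)$
$f{\left(66 \right)} - \sqrt{\left(10277 + 9720\right) + \left(\left(-49\right) \left(-38\right) + \left(1 \cdot \frac{1}{8} + \frac{h}{-38}\right)\right)} = 66 \left(132 + 66\right) - \sqrt{\left(10277 + 9720\right) + \left(\left(-49\right) \left(-38\right) + \left(1 \cdot \frac{1}{8} + \frac{20}{-38}\right)\right)} = 66 \cdot 198 - \sqrt{19997 + \left(1862 + \left(1 \cdot \frac{1}{8} + 20 \left(- \frac{1}{38}\right)\right)\right)} = 13068 - \sqrt{19997 + \left(1862 + \left(\frac{1}{8} - \frac{10}{19}\right)\right)} = 13068 - \sqrt{19997 + \left(1862 - \frac{61}{152}\right)} = 13068 - \sqrt{19997 + \frac{282963}{152}} = 13068 - \sqrt{\frac{3322507}{152}} = 13068 - \frac{\sqrt{126255266}}{76}$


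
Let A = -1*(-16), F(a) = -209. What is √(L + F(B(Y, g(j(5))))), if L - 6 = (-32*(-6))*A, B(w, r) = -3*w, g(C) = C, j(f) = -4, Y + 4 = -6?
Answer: √2869 ≈ 53.563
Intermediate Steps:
Y = -10 (Y = -4 - 6 = -10)
A = 16
L = 3078 (L = 6 - 32*(-6)*16 = 6 + 192*16 = 6 + 3072 = 3078)
√(L + F(B(Y, g(j(5))))) = √(3078 - 209) = √2869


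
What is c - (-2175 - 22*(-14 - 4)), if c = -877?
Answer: 902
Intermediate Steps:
c - (-2175 - 22*(-14 - 4)) = -877 - (-2175 - 22*(-14 - 4)) = -877 - (-2175 - 22*(-18)) = -877 - (-2175 - 1*(-396)) = -877 - (-2175 + 396) = -877 - 1*(-1779) = -877 + 1779 = 902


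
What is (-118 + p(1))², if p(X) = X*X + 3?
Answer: 12996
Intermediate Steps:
p(X) = 3 + X² (p(X) = X² + 3 = 3 + X²)
(-118 + p(1))² = (-118 + (3 + 1²))² = (-118 + (3 + 1))² = (-118 + 4)² = (-114)² = 12996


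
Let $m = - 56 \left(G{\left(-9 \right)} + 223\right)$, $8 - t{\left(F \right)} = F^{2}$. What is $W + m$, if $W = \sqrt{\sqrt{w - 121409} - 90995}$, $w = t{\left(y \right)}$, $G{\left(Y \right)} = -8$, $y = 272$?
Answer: $-12040 + \sqrt{-90995 + i \sqrt{195385}} \approx -12039.0 + 301.65 i$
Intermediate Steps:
$t{\left(F \right)} = 8 - F^{2}$
$w = -73976$ ($w = 8 - 272^{2} = 8 - 73984 = -73976$)
$m = -12040$ ($m = - 56 \left(-8 + 223\right) = \left(-56\right) 215 = -12040$)
$W = \sqrt{-90995 + i \sqrt{195385}}$ ($W = \sqrt{\sqrt{-73976 - 121409} - 90995} = \sqrt{\sqrt{-195385} - 90995} = \sqrt{i \sqrt{195385} - 90995} = \sqrt{-90995 + i \sqrt{195385}} \approx 0.7327 + 301.65 i$)
$W + m = \sqrt{-90995 + i \sqrt{195385}} - 12040 = -12040 + \sqrt{-90995 + i \sqrt{195385}}$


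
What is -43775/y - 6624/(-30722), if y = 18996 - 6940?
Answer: -632498303/185192216 ≈ -3.4154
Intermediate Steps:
y = 12056
-43775/y - 6624/(-30722) = -43775/12056 - 6624/(-30722) = -43775*1/12056 - 6624*(-1/30722) = -43775/12056 + 3312/15361 = -632498303/185192216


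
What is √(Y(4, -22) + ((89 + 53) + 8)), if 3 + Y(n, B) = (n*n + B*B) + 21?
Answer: 2*√167 ≈ 25.846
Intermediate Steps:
Y(n, B) = 18 + B² + n² (Y(n, B) = -3 + ((n*n + B*B) + 21) = -3 + ((n² + B²) + 21) = -3 + ((B² + n²) + 21) = -3 + (21 + B² + n²) = 18 + B² + n²)
√(Y(4, -22) + ((89 + 53) + 8)) = √((18 + (-22)² + 4²) + ((89 + 53) + 8)) = √((18 + 484 + 16) + (142 + 8)) = √(518 + 150) = √668 = 2*√167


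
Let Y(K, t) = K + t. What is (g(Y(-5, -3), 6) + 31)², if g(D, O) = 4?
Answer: 1225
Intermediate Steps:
(g(Y(-5, -3), 6) + 31)² = (4 + 31)² = 35² = 1225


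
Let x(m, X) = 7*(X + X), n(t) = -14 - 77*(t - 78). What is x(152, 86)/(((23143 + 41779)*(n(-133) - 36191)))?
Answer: -301/323928319 ≈ -9.2922e-7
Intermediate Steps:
n(t) = 5992 - 77*t (n(t) = -14 - 77*(-78 + t) = -14 + (6006 - 77*t) = 5992 - 77*t)
x(m, X) = 14*X (x(m, X) = 7*(2*X) = 14*X)
x(152, 86)/(((23143 + 41779)*(n(-133) - 36191))) = (14*86)/(((23143 + 41779)*((5992 - 77*(-133)) - 36191))) = 1204/((64922*((5992 + 10241) - 36191))) = 1204/((64922*(16233 - 36191))) = 1204/((64922*(-19958))) = 1204/(-1295713276) = 1204*(-1/1295713276) = -301/323928319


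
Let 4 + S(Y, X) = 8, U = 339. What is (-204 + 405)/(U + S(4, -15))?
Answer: 201/343 ≈ 0.58601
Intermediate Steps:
S(Y, X) = 4 (S(Y, X) = -4 + 8 = 4)
(-204 + 405)/(U + S(4, -15)) = (-204 + 405)/(339 + 4) = 201/343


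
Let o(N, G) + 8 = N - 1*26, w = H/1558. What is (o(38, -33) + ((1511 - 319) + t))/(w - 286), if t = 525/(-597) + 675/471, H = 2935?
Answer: -58244159824/13829807679 ≈ -4.2115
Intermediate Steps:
w = 2935/1558 ≈ 1.8838
t = 17300/31243 (t = 525*(-1/597) + 675*(1/471) = -175/199 + 225/157 = 17300/31243 ≈ 0.55372)
o(N, G) = -34 + N (o(N, G) = -8 + (N - 1*26) = -8 + (N - 26) = -8 + (-26 + N) = -34 + N)
(o(38, -33) + ((1511 - 319) + t))/(w - 286) = ((-34 + 38) + ((1511 - 319) + 17300/31243))/(2935/1558 - 286) = (4 + (1192 + 17300/31243))/(-442653/1558) = (4 + 37258956/31243)*(-1558/442653) = (37383928/31243)*(-1558/442653) = -58244159824/13829807679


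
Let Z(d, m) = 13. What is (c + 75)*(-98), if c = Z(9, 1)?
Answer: -8624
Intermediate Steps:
c = 13
(c + 75)*(-98) = (13 + 75)*(-98) = 88*(-98) = -8624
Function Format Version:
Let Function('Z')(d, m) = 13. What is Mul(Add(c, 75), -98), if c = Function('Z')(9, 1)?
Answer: -8624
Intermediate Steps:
c = 13
Mul(Add(c, 75), -98) = Mul(Add(13, 75), -98) = Mul(88, -98) = -8624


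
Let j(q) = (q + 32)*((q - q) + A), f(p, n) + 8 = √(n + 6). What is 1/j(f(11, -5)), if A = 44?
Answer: 1/1100 ≈ 0.00090909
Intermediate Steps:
f(p, n) = -8 + √(6 + n) (f(p, n) = -8 + √(n + 6) = -8 + √(6 + n))
j(q) = 1408 + 44*q (j(q) = (q + 32)*((q - q) + 44) = (32 + q)*(0 + 44) = (32 + q)*44 = 1408 + 44*q)
1/j(f(11, -5)) = 1/(1408 + 44*(-8 + √(6 - 5))) = 1/(1408 + 44*(-8 + √1)) = 1/(1408 + 44*(-8 + 1)) = 1/(1408 + 44*(-7)) = 1/(1408 - 308) = 1/1100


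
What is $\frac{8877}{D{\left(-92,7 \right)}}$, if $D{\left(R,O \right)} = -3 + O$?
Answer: $\frac{8877}{4} \approx 2219.3$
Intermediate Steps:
$\frac{8877}{D{\left(-92,7 \right)}} = \frac{8877}{-3 + 7} = \frac{8877}{4}$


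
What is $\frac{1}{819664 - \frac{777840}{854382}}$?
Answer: $\frac{142397}{116717564968} \approx 1.22 \cdot 10^{-6}$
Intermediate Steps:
$\frac{1}{819664 - \frac{777840}{854382}} = \frac{1}{819664 - \frac{129640}{142397}} = \frac{1}{\frac{116717564968}{142397}} = \frac{142397}{116717564968}$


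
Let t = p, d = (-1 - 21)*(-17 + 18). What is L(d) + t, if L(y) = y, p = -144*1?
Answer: -166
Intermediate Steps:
p = -144
d = -22 (d = -22*1 = -22)
t = -144
L(d) + t = -22 - 144 = -166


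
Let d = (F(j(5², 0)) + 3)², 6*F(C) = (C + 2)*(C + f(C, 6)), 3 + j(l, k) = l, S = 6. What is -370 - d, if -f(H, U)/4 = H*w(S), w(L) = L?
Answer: -4084811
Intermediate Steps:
j(l, k) = -3 + l
f(H, U) = -24*H (f(H, U) = -4*H*6 = -24*H)
F(C) = -23*C*(2 + C)/6 (F(C) = ((C + 2)*(C - 24*C))/6 = ((2 + C)*(-23*C))/6 = (-23*C*(2 + C))/6 = -23*C*(2 + C)/6)
d = 4084441 (d = (23*(-3 + 5²)*(-2 - (-3 + 5²))/6 + 3)² = (23*(-3 + 25)*(-2 - (-3 + 25))/6 + 3)² = ((23/6)*22*(-2 - 1*22) + 3)² = ((23/6)*22*(-2 - 22) + 3)² = ((23/6)*22*(-24) + 3)² = (-2024 + 3)² = (-2021)² = 4084441)
-370 - d = -370 - 1*4084441 = -370 - 4084441 = -4084811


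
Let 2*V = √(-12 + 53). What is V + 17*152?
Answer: 2584 + √41/2 ≈ 2587.2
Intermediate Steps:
V = √41/2 (V = √(-12 + 53)/2 = √41/2 ≈ 3.2016)
V + 17*152 = √41/2 + 17*152 = √41/2 + 2584 = 2584 + √41/2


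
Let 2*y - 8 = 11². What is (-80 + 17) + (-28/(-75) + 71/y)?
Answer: -198421/3225 ≈ -61.526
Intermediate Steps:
y = 129/2 (y = 4 + (½)*11² = 4 + (½)*121 = 4 + 121/2 = 129/2 ≈ 64.500)
(-80 + 17) + (-28/(-75) + 71/y) = (-80 + 17) + (-28/(-75) + 71/(129/2)) = -63 + (-28*(-1/75) + 71*(2/129)) = -63 + (28/75 + 142/129) = -63 + 4754/3225 = -198421/3225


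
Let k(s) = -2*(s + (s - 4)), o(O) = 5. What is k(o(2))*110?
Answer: -1320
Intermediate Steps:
k(s) = 8 - 4*s (k(s) = -2*(s + (-4 + s)) = -2*(-4 + 2*s) = 8 - 4*s)
k(o(2))*110 = (8 - 4*5)*110 = (8 - 20)*110 = -12*110 = -1320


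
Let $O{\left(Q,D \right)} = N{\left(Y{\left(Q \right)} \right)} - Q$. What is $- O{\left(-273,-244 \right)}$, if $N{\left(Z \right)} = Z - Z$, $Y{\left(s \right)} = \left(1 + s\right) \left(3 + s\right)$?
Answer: $-273$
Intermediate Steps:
$N{\left(Z \right)} = 0$
$O{\left(Q,D \right)} = - Q$ ($O{\left(Q,D \right)} = 0 - Q = - Q$)
$- O{\left(-273,-244 \right)} = - \left(-1\right) \left(-273\right) = \left(-1\right) 273 = -273$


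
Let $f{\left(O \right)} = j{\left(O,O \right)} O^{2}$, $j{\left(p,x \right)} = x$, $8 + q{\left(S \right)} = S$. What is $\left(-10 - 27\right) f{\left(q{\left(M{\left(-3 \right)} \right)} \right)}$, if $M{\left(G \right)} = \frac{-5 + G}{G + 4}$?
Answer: $151552$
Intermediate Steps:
$M{\left(G \right)} = \frac{-5 + G}{4 + G}$
$q{\left(S \right)} = -8 + S$
$f{\left(O \right)} = O^{3}$ ($f{\left(O \right)} = O O^{2} = O^{3}$)
$\left(-10 - 27\right) f{\left(q{\left(M{\left(-3 \right)} \right)} \right)} = \left(-10 - 27\right) \left(-8 + \frac{-5 - 3}{4 - 3}\right)^{3} = - 37 \left(-8 + 1^{-1} \left(-8\right)\right)^{3} = - 37 \left(-8 + 1 \left(-8\right)\right)^{3} = - 37 \left(-8 - 8\right)^{3} = - 37 \left(-16\right)^{3} = \left(-37\right) \left(-4096\right) = 151552$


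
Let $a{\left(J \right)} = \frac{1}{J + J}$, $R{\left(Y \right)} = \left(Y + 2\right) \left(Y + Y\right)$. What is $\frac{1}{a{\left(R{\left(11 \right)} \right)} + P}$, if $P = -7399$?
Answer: $- \frac{572}{4232227} \approx -0.00013515$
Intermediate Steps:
$R{\left(Y \right)} = 2 Y \left(2 + Y\right)$ ($R{\left(Y \right)} = \left(2 + Y\right) 2 Y = 2 Y \left(2 + Y\right)$)
$a{\left(J \right)} = \frac{1}{2 J}$
$\frac{1}{a{\left(R{\left(11 \right)} \right)} + P} = \frac{1}{\frac{1}{2 \cdot 2 \cdot 11 \left(2 + 11\right)} - 7399} = \frac{1}{\frac{1}{2 \cdot 2 \cdot 11 \cdot 13} - 7399} = \frac{1}{\frac{1}{2 \cdot 286} - 7399} = \frac{1}{\frac{1}{2} \cdot \frac{1}{286} - 7399} = \frac{1}{\frac{1}{572} - 7399} = \frac{1}{- \frac{4232227}{572}} = - \frac{572}{4232227}$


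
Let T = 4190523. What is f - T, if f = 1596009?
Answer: -2594514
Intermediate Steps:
f - T = 1596009 - 1*4190523 = 1596009 - 4190523 = -2594514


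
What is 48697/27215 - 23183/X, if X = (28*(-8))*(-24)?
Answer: -369130273/146307840 ≈ -2.5230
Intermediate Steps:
X = 5376 (X = -224*(-24) = 5376)
48697/27215 - 23183/X = 48697/27215 - 23183/5376 = -369130273/146307840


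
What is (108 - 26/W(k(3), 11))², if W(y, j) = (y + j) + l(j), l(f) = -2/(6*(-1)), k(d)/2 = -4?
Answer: 251001/25 ≈ 10040.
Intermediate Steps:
k(d) = -8 (k(d) = 2*(-4) = -8)
l(f) = ⅓ (l(f) = -2/(-6) = -2*(-⅙) = ⅓)
W(y, j) = ⅓ + j + y (W(y, j) = (y + j) + ⅓ = (j + y) + ⅓ = ⅓ + j + y)
(108 - 26/W(k(3), 11))² = (108 - 26/(⅓ + 11 - 8))² = (108 - 26/10/3)² = (108 - 26*3/10)² = (108 - 39/5)² = (501/5)² = 251001/25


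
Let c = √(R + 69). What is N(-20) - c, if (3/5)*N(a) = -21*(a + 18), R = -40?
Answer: 70 - √29 ≈ 64.615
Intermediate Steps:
c = √29 (c = √(-40 + 69) = √29 ≈ 5.3852)
N(a) = -630 - 35*a (N(a) = 5*(-21*(a + 18))/3 = 5*(-21*(18 + a))/3 = 5*(-378 - 21*a)/3 = -630 - 35*a)
N(-20) - c = (-630 - 35*(-20)) - √29 = (-630 + 700) - √29 = 70 - √29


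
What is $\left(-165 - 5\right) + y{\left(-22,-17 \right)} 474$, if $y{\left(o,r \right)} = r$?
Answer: $-8228$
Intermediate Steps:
$\left(-165 - 5\right) + y{\left(-22,-17 \right)} 474 = \left(-165 - 5\right) - 8058 = -170 - 8058 = -8228$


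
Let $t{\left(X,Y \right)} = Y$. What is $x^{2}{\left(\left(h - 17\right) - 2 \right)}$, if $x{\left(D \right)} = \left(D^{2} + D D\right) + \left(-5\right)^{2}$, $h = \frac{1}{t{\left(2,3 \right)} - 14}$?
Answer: $\frac{8322000625}{14641} \approx 5.684 \cdot 10^{5}$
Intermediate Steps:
$h = - \frac{1}{11}$ ($h = \frac{1}{3 - 14} = \frac{1}{-11} = - \frac{1}{11} \approx -0.090909$)
$x{\left(D \right)} = 25 + 2 D^{2}$ ($x{\left(D \right)} = \left(D^{2} + D^{2}\right) + 25 = 2 D^{2} + 25 = 25 + 2 D^{2}$)
$x^{2}{\left(\left(h - 17\right) - 2 \right)} = \left(25 + 2 \left(\left(- \frac{1}{11} - 17\right) - 2\right)^{2}\right)^{2} = \left(25 + 2 \left(- \frac{188}{11} - 2\right)^{2}\right)^{2} = \left(25 + 2 \left(- \frac{210}{11}\right)^{2}\right)^{2} = \left(25 + 2 \cdot \frac{44100}{121}\right)^{2} = \left(25 + \frac{88200}{121}\right)^{2} = \left(\frac{91225}{121}\right)^{2} = \frac{8322000625}{14641}$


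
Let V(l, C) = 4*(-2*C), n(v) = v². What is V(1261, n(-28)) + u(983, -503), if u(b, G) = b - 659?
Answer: -5948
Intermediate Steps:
u(b, G) = -659 + b
V(l, C) = -8*C
V(1261, n(-28)) + u(983, -503) = -8*(-28)² + (-659 + 983) = -8*784 + 324 = -6272 + 324 = -5948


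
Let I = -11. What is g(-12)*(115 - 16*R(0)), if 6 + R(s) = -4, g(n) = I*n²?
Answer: -435600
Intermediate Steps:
g(n) = -11*n²
R(s) = -10 (R(s) = -6 - 4 = -10)
g(-12)*(115 - 16*R(0)) = (-11*(-12)²)*(115 - 16*(-10)) = (-11*144)*(115 + 160) = -1584*275 = -435600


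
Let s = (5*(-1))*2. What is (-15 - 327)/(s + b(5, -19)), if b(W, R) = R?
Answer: 342/29 ≈ 11.793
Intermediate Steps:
s = -10 (s = -5*2 = -10)
(-15 - 327)/(s + b(5, -19)) = (-15 - 327)/(-10 - 19) = -342/(-29) = -342*(-1/29) = 342/29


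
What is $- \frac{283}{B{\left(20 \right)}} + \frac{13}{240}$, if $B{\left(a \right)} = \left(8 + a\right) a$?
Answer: $- \frac{379}{840} \approx -0.45119$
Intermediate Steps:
$B{\left(a \right)} = a \left(8 + a\right)$
$- \frac{283}{B{\left(20 \right)}} + \frac{13}{240} = - \frac{283}{20 \left(8 + 20\right)} + \frac{13}{240} = - \frac{283}{20 \cdot 28} + 13 \cdot \frac{1}{240} = - \frac{283}{560} + \frac{13}{240} = - \frac{379}{840}$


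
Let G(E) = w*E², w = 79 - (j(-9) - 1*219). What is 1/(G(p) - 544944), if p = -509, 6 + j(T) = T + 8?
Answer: 1/78474761 ≈ 1.2743e-8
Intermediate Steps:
j(T) = 2 + T (j(T) = -6 + (T + 8) = -6 + (8 + T) = 2 + T)
w = 305 (w = 79 - ((2 - 9) - 1*219) = 79 - (-7 - 219) = 79 - 1*(-226) = 79 + 226 = 305)
G(E) = 305*E²
1/(G(p) - 544944) = 1/(305*(-509)² - 544944) = 1/(305*259081 - 544944) = 1/(79019705 - 544944) = 1/78474761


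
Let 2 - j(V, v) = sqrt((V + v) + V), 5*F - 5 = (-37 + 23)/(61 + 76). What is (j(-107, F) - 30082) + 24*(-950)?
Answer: -52880 - I*sqrt(99954515)/685 ≈ -52880.0 - 14.595*I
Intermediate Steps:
F = 671/685 (F = 1 + ((-37 + 23)/(61 + 76))/5 = 1 + (-14/137)/5 = 1 + (-14*1/137)/5 = 1 + (1/5)*(-14/137) = 1 - 14/685 = 671/685 ≈ 0.97956)
j(V, v) = 2 - sqrt(v + 2*V) (j(V, v) = 2 - sqrt((V + v) + V) = 2 - sqrt(v + 2*V))
(j(-107, F) - 30082) + 24*(-950) = ((2 - sqrt(671/685 + 2*(-107))) - 30082) + 24*(-950) = ((2 - sqrt(671/685 - 214)) - 30082) - 22800 = ((2 - sqrt(-145919/685)) - 30082) - 22800 = ((2 - I*sqrt(99954515)/685) - 30082) - 22800 = (-30080 - I*sqrt(99954515)/685) - 22800 = -52880 - I*sqrt(99954515)/685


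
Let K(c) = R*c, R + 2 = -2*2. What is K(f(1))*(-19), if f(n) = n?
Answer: 114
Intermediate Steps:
R = -6 (R = -2 - 2*2 = -2 - 4 = -6)
K(c) = -6*c
K(f(1))*(-19) = -6*1*(-19) = -6*(-19) = 114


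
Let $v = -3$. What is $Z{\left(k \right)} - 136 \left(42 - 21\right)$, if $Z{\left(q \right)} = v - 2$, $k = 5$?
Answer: $-2861$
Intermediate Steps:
$Z{\left(q \right)} = -5$ ($Z{\left(q \right)} = -3 - 2 = -5$)
$Z{\left(k \right)} - 136 \left(42 - 21\right) = -5 - 136 \left(42 - 21\right) = -5 - 2856 = -2861$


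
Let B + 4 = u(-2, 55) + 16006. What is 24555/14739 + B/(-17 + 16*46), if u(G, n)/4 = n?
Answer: 85583701/3532447 ≈ 24.228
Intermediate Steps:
u(G, n) = 4*n
B = 16222 (B = -4 + (4*55 + 16006) = -4 + (220 + 16006) = -4 + 16226 = 16222)
24555/14739 + B/(-17 + 16*46) = 24555/14739 + 16222/(-17 + 16*46) = 24555*(1/14739) + 16222/(-17 + 736) = 8185/4913 + 16222/719 = 85583701/3532447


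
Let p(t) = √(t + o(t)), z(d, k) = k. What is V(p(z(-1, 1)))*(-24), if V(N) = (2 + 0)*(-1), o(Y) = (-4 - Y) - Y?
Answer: 48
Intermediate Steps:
o(Y) = -4 - 2*Y
p(t) = √(-4 - t) (p(t) = √(t + (-4 - 2*t)) = √(-4 - t))
V(N) = -2 (V(N) = 2*(-1) = -2)
V(p(z(-1, 1)))*(-24) = -2*(-24) = 48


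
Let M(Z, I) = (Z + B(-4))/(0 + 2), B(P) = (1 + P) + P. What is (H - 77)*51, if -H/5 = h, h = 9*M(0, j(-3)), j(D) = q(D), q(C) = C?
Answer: 8211/2 ≈ 4105.5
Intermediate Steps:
B(P) = 1 + 2*P
j(D) = D
M(Z, I) = -7/2 + Z/2 (M(Z, I) = (Z + (1 + 2*(-4)))/(0 + 2) = (Z + (1 - 8))/2 = (Z - 7)*(1/2) = (-7 + Z)*(1/2) = -7/2 + Z/2)
h = -63/2 (h = 9*(-7/2 + (1/2)*0) = 9*(-7/2 + 0) = 9*(-7/2) = -63/2 ≈ -31.500)
H = 315/2 (H = -5*(-63/2) = 315/2 ≈ 157.50)
(H - 77)*51 = (315/2 - 77)*51 = (161/2)*51 = 8211/2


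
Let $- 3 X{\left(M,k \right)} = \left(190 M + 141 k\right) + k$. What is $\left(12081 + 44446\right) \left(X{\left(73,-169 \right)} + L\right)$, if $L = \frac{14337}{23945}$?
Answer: $\frac{4570358142239}{23945} \approx 1.9087 \cdot 10^{8}$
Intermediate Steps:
$L = \frac{14337}{23945}$ ($L = 14337 \cdot \frac{1}{23945} = \frac{14337}{23945} \approx 0.59875$)
$X{\left(M,k \right)} = - \frac{190 M}{3} - \frac{142 k}{3}$ ($X{\left(M,k \right)} = - \frac{\left(190 M + 141 k\right) + k}{3} = - \frac{\left(141 k + 190 M\right) + k}{3} = - \frac{142 k + 190 M}{3} = - \frac{190 M}{3} - \frac{142 k}{3}$)
$\left(12081 + 44446\right) \left(X{\left(73,-169 \right)} + L\right) = \left(12081 + 44446\right) \left(\left(\left(- \frac{190}{3}\right) 73 - - \frac{23998}{3}\right) + \frac{14337}{23945}\right) = 56527 \left(\left(- \frac{13870}{3} + \frac{23998}{3}\right) + \frac{14337}{23945}\right) = 56527 \left(3376 + \frac{14337}{23945}\right) = 56527 \cdot \frac{80852657}{23945} = \frac{4570358142239}{23945}$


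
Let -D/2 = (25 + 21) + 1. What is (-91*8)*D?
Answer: 68432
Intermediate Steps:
D = -94 (D = -2*((25 + 21) + 1) = -2*(46 + 1) = -2*47 = -94)
(-91*8)*D = -91*8*(-94) = -728*(-94) = 68432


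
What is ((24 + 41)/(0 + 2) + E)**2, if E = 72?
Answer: 43681/4 ≈ 10920.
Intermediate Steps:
((24 + 41)/(0 + 2) + E)**2 = ((24 + 41)/(0 + 2) + 72)**2 = (65/2 + 72)**2 = (209/2)**2 = 43681/4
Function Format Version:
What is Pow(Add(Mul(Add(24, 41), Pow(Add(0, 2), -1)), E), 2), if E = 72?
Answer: Rational(43681, 4) ≈ 10920.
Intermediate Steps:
Pow(Add(Mul(Add(24, 41), Pow(Add(0, 2), -1)), E), 2) = Pow(Add(Mul(Add(24, 41), Pow(Add(0, 2), -1)), 72), 2) = Pow(Add(Mul(65, Pow(2, -1)), 72), 2) = Pow(Add(Mul(65, Rational(1, 2)), 72), 2) = Pow(Add(Rational(65, 2), 72), 2) = Pow(Rational(209, 2), 2) = Rational(43681, 4)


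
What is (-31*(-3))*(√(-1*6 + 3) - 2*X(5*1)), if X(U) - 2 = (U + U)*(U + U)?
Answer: -18972 + 93*I*√3 ≈ -18972.0 + 161.08*I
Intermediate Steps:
X(U) = 2 + 4*U² (X(U) = 2 + (U + U)*(U + U) = 2 + (2*U)*(2*U) = 2 + 4*U²)
(-31*(-3))*(√(-1*6 + 3) - 2*X(5*1)) = (-31*(-3))*(√(-1*6 + 3) - 2*(2 + 4*(5*1)²)) = 93*(√(-6 + 3) - 2*(2 + 4*5²)) = 93*(√(-3) - 2*(2 + 4*25)) = 93*(I*√3 - 2*(2 + 100)) = 93*(I*√3 - 2*102) = 93*(I*√3 - 204) = 93*(-204 + I*√3) = -18972 + 93*I*√3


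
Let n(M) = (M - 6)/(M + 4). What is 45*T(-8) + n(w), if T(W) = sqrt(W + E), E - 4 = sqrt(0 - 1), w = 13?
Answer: 7/17 + 45*sqrt(-4 + I) ≈ 11.576 + 90.69*I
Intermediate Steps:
n(M) = (-6 + M)/(4 + M)
E = 4 + I (E = 4 + sqrt(0 - 1) = 4 + sqrt(-1) = 4 + I ≈ 4.0 + 1.0*I)
T(W) = sqrt(4 + I + W) (T(W) = sqrt(W + (4 + I)) = sqrt(4 + I + W))
45*T(-8) + n(w) = 45*sqrt(4 + I - 8) + (-6 + 13)/(4 + 13) = 45*sqrt(-4 + I) + 7/17 = 7/17 + 45*sqrt(-4 + I)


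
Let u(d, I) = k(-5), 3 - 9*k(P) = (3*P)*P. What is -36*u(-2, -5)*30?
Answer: 8640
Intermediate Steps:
k(P) = ⅓ - P²/3 (k(P) = ⅓ - 3*P*P/9 = ⅓ - P²/3)
u(d, I) = -8 (u(d, I) = ⅓ - ⅓*(-5)² = ⅓ - ⅓*25 = ⅓ - 25/3 = -8)
-36*u(-2, -5)*30 = -36*(-8)*30 = 288*30 = 8640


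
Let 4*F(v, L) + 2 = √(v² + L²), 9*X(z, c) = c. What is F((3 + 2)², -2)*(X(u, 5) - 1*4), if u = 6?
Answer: 31/18 - 31*√629/36 ≈ -19.874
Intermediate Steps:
X(z, c) = c/9
F(v, L) = -½ + √(L² + v²)/4 (F(v, L) = -½ + √(v² + L²)/4 = -½ + √(L² + v²)/4)
F((3 + 2)², -2)*(X(u, 5) - 1*4) = (-½ + √((-2)² + ((3 + 2)²)²)/4)*((⅑)*5 - 1*4) = (-½ + √(4 + (5²)²)/4)*(5/9 - 4) = (-½ + √(4 + 25²)/4)*(-31/9) = (-½ + √(4 + 625)/4)*(-31/9) = (-½ + √629/4)*(-31/9) = 31/18 - 31*√629/36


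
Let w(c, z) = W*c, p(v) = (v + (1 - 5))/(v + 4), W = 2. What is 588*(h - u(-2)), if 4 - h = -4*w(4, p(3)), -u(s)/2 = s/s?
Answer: 22344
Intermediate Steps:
u(s) = -2 (u(s) = -2*s/s = -2*1 = -2)
p(v) = (-4 + v)/(4 + v) (p(v) = (v - 4)/(4 + v) = (-4 + v)/(4 + v))
w(c, z) = 2*c
h = 36 (h = 4 - (-4)*2*4 = 4 - (-4)*8 = 4 - 1*(-32) = 4 + 32 = 36)
588*(h - u(-2)) = 588*(36 - 1*(-2)) = 588*(36 + 2) = 588*38 = 22344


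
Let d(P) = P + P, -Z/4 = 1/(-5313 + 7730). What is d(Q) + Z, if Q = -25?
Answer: -120854/2417 ≈ -50.002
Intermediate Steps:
Z = -4/2417 (Z = -4/(-5313 + 7730) = -4/2417 ≈ -0.0016549)
d(P) = 2*P
d(Q) + Z = 2*(-25) - 4/2417 = -50 - 4/2417 = -120854/2417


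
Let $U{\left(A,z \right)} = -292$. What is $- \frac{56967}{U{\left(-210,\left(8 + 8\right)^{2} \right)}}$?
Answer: $\frac{56967}{292} \approx 195.09$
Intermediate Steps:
$- \frac{56967}{U{\left(-210,\left(8 + 8\right)^{2} \right)}} = - \frac{56967}{-292} = \left(-56967\right) \left(- \frac{1}{292}\right) = \frac{56967}{292}$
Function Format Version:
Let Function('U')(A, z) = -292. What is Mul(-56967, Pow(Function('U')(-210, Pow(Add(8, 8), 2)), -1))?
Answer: Rational(56967, 292) ≈ 195.09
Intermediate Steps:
Mul(-56967, Pow(Function('U')(-210, Pow(Add(8, 8), 2)), -1)) = Mul(-56967, Pow(-292, -1)) = Mul(-56967, Rational(-1, 292)) = Rational(56967, 292)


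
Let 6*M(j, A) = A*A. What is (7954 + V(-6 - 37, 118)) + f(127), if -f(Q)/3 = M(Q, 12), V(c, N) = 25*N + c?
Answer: 10789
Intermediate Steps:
V(c, N) = c + 25*N
M(j, A) = A²/6 (M(j, A) = (A*A)/6 = A²/6)
f(Q) = -72 (f(Q) = -12²/2 = -144/2 = -3*24 = -72)
(7954 + V(-6 - 37, 118)) + f(127) = (7954 + ((-6 - 37) + 25*118)) - 72 = (7954 + (-43 + 2950)) - 72 = (7954 + 2907) - 72 = 10861 - 72 = 10789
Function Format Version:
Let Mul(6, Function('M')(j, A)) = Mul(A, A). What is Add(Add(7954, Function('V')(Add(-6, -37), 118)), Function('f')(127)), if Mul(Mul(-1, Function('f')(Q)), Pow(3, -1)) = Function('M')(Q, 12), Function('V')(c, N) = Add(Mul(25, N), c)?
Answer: 10789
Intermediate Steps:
Function('V')(c, N) = Add(c, Mul(25, N))
Function('M')(j, A) = Mul(Rational(1, 6), Pow(A, 2)) (Function('M')(j, A) = Mul(Rational(1, 6), Mul(A, A)) = Mul(Rational(1, 6), Pow(A, 2)))
Function('f')(Q) = -72 (Function('f')(Q) = Mul(-3, Mul(Rational(1, 6), Pow(12, 2))) = Mul(-3, Mul(Rational(1, 6), 144)) = Mul(-3, 24) = -72)
Add(Add(7954, Function('V')(Add(-6, -37), 118)), Function('f')(127)) = Add(Add(7954, Add(Add(-6, -37), Mul(25, 118))), -72) = Add(Add(7954, Add(-43, 2950)), -72) = Add(Add(7954, 2907), -72) = Add(10861, -72) = 10789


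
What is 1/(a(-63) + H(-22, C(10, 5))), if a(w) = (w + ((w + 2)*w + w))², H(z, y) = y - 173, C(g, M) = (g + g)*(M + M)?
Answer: 1/13816116 ≈ 7.2379e-8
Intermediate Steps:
C(g, M) = 4*M*g (C(g, M) = (2*g)*(2*M) = 4*M*g)
H(z, y) = -173 + y
a(w) = (2*w + w*(2 + w))² (a(w) = (w + ((2 + w)*w + w))² = (w + (w*(2 + w) + w))² = (w + (w + w*(2 + w)))² = (2*w + w*(2 + w))²)
1/(a(-63) + H(-22, C(10, 5))) = 1/((-63)²*(4 - 63)² + (-173 + 4*5*10)) = 1/(3969*(-59)² + (-173 + 200)) = 1/(3969*3481 + 27) = 1/(13816089 + 27) = 1/13816116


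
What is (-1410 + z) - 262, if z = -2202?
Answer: -3874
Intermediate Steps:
(-1410 + z) - 262 = (-1410 - 2202) - 262 = -3612 - 262 = -3874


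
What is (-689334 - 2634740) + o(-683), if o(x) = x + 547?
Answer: -3324210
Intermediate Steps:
o(x) = 547 + x
(-689334 - 2634740) + o(-683) = (-689334 - 2634740) + (547 - 683) = -3324074 - 136 = -3324210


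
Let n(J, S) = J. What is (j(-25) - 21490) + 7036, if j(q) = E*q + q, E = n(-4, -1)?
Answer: -14379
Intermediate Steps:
E = -4
j(q) = -3*q (j(q) = -4*q + q = -3*q)
(j(-25) - 21490) + 7036 = (-3*(-25) - 21490) + 7036 = (75 - 21490) + 7036 = -21415 + 7036 = -14379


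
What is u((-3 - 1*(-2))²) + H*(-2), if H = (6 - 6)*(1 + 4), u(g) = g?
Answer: 1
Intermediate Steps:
H = 0 (H = 0*5 = 0)
u((-3 - 1*(-2))²) + H*(-2) = (-3 - 1*(-2))² + 0*(-2) = (-3 + 2)² + 0 = (-1)² + 0 = 1 + 0 = 1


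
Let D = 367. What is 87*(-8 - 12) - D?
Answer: -2107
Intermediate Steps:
87*(-8 - 12) - D = 87*(-8 - 12) - 1*367 = 87*(-20) - 367 = -1740 - 367 = -2107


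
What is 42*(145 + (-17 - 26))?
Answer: 4284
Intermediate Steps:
42*(145 + (-17 - 26)) = 42*(145 - 43) = 42*102 = 4284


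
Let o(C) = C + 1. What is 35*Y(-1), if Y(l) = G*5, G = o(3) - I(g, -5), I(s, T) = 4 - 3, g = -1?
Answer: 525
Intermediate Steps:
o(C) = 1 + C
I(s, T) = 1
G = 3 (G = (1 + 3) - 1*1 = 4 - 1 = 3)
Y(l) = 15 (Y(l) = 3*5 = 15)
35*Y(-1) = 35*15 = 525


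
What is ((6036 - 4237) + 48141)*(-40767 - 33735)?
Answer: -3720629880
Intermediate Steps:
((6036 - 4237) + 48141)*(-40767 - 33735) = (1799 + 48141)*(-74502) = 49940*(-74502) = -3720629880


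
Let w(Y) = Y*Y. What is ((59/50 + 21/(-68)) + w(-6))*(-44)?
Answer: -689491/425 ≈ -1622.3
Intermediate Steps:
w(Y) = Y**2
((59/50 + 21/(-68)) + w(-6))*(-44) = ((59/50 + 21/(-68)) + (-6)**2)*(-44) = ((59*(1/50) + 21*(-1/68)) + 36)*(-44) = ((59/50 - 21/68) + 36)*(-44) = (1481/1700 + 36)*(-44) = (62681/1700)*(-44) = -689491/425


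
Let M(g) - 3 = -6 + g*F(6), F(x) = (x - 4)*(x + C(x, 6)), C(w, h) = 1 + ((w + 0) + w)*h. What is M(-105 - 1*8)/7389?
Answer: -17857/7389 ≈ -2.4167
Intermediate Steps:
C(w, h) = 1 + 2*h*w (C(w, h) = 1 + (w + w)*h = 1 + (2*w)*h = 1 + 2*h*w)
F(x) = (1 + 13*x)*(-4 + x) (F(x) = (x - 4)*(x + (1 + 2*6*x)) = (-4 + x)*(x + (1 + 12*x)) = (-4 + x)*(1 + 13*x) = (1 + 13*x)*(-4 + x))
M(g) = -3 + 158*g (M(g) = 3 + (-6 + g*(-4 - 51*6 + 13*6**2)) = 3 + (-6 + g*(-4 - 306 + 13*36)) = 3 + (-6 + g*(-4 - 306 + 468)) = 3 + (-6 + g*158) = 3 + (-6 + 158*g) = -3 + 158*g)
M(-105 - 1*8)/7389 = (-3 + 158*(-105 - 1*8))/7389 = (-3 + 158*(-105 - 8))*(1/7389) = (-3 + 158*(-113))*(1/7389) = (-3 - 17854)*(1/7389) = -17857*1/7389 = -17857/7389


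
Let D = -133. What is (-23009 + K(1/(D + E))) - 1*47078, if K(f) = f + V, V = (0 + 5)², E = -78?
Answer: -14783083/211 ≈ -70062.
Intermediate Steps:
V = 25 (V = 5² = 25)
K(f) = 25 + f (K(f) = f + 25 = 25 + f)
(-23009 + K(1/(D + E))) - 1*47078 = (-23009 + (25 + 1/(-133 - 78))) - 1*47078 = (-23009 + (25 + 1/(-211))) - 47078 = (-23009 + (25 - 1/211)) - 47078 = (-23009 + 5274/211) - 47078 = -4849625/211 - 47078 = -14783083/211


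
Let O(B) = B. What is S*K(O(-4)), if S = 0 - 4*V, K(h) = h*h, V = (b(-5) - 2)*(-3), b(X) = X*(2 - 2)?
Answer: -384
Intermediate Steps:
b(X) = 0 (b(X) = X*0 = 0)
V = 6 (V = (0 - 2)*(-3) = -2*(-3) = 6)
K(h) = h**2
S = -24 (S = 0 - 4*6 = 0 - 24 = -24)
S*K(O(-4)) = -24*(-4)**2 = -24*16 = -384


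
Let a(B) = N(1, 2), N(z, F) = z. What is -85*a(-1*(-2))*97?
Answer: -8245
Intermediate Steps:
a(B) = 1
-85*a(-1*(-2))*97 = -85*1*97 = -85*97 = -8245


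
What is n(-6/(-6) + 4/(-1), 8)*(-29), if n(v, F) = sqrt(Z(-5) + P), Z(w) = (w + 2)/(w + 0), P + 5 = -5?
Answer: -29*I*sqrt(235)/5 ≈ -88.912*I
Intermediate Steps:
P = -10 (P = -5 - 5 = -10)
Z(w) = (2 + w)/w
n(v, F) = I*sqrt(235)/5 (n(v, F) = sqrt((2 - 5)/(-5) - 10) = sqrt(-1/5*(-3) - 10) = sqrt(3/5 - 10) = sqrt(-47/5) = I*sqrt(235)/5)
n(-6/(-6) + 4/(-1), 8)*(-29) = (I*sqrt(235)/5)*(-29) = -29*I*sqrt(235)/5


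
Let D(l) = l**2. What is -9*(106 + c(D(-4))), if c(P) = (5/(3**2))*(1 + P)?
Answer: -1039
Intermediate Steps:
c(P) = 5/9 + 5*P/9 (c(P) = (5/9)*(1 + P) = (5*(1/9))*(1 + P) = 5*(1 + P)/9 = 5/9 + 5*P/9)
-9*(106 + c(D(-4))) = -9*(106 + (5/9 + (5/9)*(-4)**2)) = -9*(106 + (5/9 + (5/9)*16)) = -9*(106 + (5/9 + 80/9)) = -9*(106 + 85/9) = -9*1039/9 = -1039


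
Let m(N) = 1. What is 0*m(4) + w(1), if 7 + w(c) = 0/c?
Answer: -7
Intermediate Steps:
w(c) = -7 (w(c) = -7 + 0/c = -7 + 0 = -7)
0*m(4) + w(1) = 0*1 - 7 = 0 - 7 = -7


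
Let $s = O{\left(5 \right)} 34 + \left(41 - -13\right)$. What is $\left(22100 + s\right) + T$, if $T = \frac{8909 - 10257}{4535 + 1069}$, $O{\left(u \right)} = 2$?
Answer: $\frac{31132685}{1401} \approx 22222.0$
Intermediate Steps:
$s = 122$ ($s = 2 \cdot 34 + \left(41 - -13\right) = 68 + \left(41 + 13\right) = 68 + 54 = 122$)
$T = - \frac{337}{1401}$ ($T = - \frac{1348}{5604} = \left(-1348\right) \frac{1}{5604} = - \frac{337}{1401} \approx -0.24054$)
$\left(22100 + s\right) + T = \left(22100 + 122\right) - \frac{337}{1401} = 22222 - \frac{337}{1401} = \frac{31132685}{1401}$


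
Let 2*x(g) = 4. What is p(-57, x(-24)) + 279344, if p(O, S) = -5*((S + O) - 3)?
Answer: 279634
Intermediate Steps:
x(g) = 2 (x(g) = (1/2)*4 = 2)
p(O, S) = 15 - 5*O - 5*S (p(O, S) = -5*((O + S) - 3) = -5*(-3 + O + S) = 15 - 5*O - 5*S)
p(-57, x(-24)) + 279344 = (15 - 5*(-57) - 5*2) + 279344 = (15 + 285 - 10) + 279344 = 290 + 279344 = 279634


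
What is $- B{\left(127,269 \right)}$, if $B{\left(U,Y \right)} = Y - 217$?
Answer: $-52$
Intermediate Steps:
$B{\left(U,Y \right)} = -217 + Y$
$- B{\left(127,269 \right)} = - (-217 + 269) = \left(-1\right) 52 = -52$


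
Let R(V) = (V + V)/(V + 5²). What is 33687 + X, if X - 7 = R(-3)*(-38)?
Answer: 370748/11 ≈ 33704.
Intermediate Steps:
R(V) = 2*V/(25 + V) (R(V) = (2*V)/(V + 25) = (2*V)/(25 + V) = 2*V/(25 + V))
X = 191/11 (X = 7 + (2*(-3)/(25 - 3))*(-38) = 7 + (2*(-3)/22)*(-38) = 7 + (2*(-3)*(1/22))*(-38) = 7 - 3/11*(-38) = 7 + 114/11 = 191/11 ≈ 17.364)
33687 + X = 33687 + 191/11 = 370748/11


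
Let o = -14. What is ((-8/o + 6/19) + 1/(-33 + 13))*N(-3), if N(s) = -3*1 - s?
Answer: 0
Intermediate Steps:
N(s) = -3 - s
((-8/o + 6/19) + 1/(-33 + 13))*N(-3) = ((-8/(-14) + 6/19) + 1/(-33 + 13))*(-3 - 1*(-3)) = ((-8*(-1/14) + 6*(1/19)) + 1/(-20))*(-3 + 3) = ((4/7 + 6/19) - 1/20)*0 = (118/133 - 1/20)*0 = (2227/2660)*0 = 0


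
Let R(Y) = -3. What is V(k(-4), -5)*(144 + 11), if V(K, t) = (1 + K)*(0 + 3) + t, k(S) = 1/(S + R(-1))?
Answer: -2635/7 ≈ -376.43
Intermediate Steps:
k(S) = 1/(-3 + S) (k(S) = 1/(S - 3) = 1/(-3 + S))
V(K, t) = 3 + t + 3*K (V(K, t) = (1 + K)*3 + t = (3 + 3*K) + t = 3 + t + 3*K)
V(k(-4), -5)*(144 + 11) = (3 - 5 + 3/(-3 - 4))*(144 + 11) = (3 - 5 + 3/(-7))*155 = (3 - 5 + 3*(-⅐))*155 = (3 - 5 - 3/7)*155 = -17/7*155 = -2635/7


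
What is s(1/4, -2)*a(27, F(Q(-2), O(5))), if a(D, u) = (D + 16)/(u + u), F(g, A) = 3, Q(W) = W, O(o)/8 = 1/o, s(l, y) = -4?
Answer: -86/3 ≈ -28.667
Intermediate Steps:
O(o) = 8/o
a(D, u) = (16 + D)/(2*u) (a(D, u) = (16 + D)/((2*u)) = (16 + D)*(1/(2*u)) = (16 + D)/(2*u))
s(1/4, -2)*a(27, F(Q(-2), O(5))) = -2*(16 + 27)/3 = -2*43/3 = -4*43/6 = -86/3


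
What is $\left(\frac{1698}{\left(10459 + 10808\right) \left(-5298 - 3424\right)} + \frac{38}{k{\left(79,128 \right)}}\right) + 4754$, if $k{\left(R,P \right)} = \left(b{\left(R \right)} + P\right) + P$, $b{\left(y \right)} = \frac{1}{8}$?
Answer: $\frac{100383999930461}{21115033107} \approx 4754.1$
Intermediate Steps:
$b{\left(y \right)} = \frac{1}{8}$
$k{\left(R,P \right)} = \frac{1}{8} + 2 P$ ($k{\left(R,P \right)} = \left(\frac{1}{8} + P\right) + P = \frac{1}{8} + 2 P$)
$\left(\frac{1698}{\left(10459 + 10808\right) \left(-5298 - 3424\right)} + \frac{38}{k{\left(79,128 \right)}}\right) + 4754 = \left(\frac{1698}{\left(10459 + 10808\right) \left(-5298 - 3424\right)} + \frac{38}{\frac{1}{8} + 2 \cdot 128}\right) + 4754 = \left(\frac{1698}{21267 \left(-8722\right)} + \frac{38}{\frac{1}{8} + 256}\right) + 4754 = \left(\frac{1698}{-185490774} + \frac{38}{\frac{2049}{8}}\right) + 4754 = \left(1698 \left(- \frac{1}{185490774}\right) + 38 \cdot \frac{8}{2049}\right) + 4754 = \left(- \frac{283}{30915129} + \frac{304}{2049}\right) + 4754 = \frac{3132539783}{21115033107} + 4754 = \frac{100383999930461}{21115033107}$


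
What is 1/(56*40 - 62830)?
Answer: -1/60590 ≈ -1.6504e-5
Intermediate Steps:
1/(56*40 - 62830) = 1/(2240 - 62830) = 1/(-60590) = -1/60590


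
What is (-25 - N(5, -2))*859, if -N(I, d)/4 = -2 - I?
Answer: -45527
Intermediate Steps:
N(I, d) = 8 + 4*I (N(I, d) = -4*(-2 - I) = 8 + 4*I)
(-25 - N(5, -2))*859 = (-25 - (8 + 4*5))*859 = (-25 - (8 + 20))*859 = (-25 - 1*28)*859 = (-25 - 28)*859 = -53*859 = -45527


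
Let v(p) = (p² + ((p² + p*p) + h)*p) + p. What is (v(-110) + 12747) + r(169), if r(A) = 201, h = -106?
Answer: -2625402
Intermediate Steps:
v(p) = p + p² + p*(-106 + 2*p²) (v(p) = (p² + ((p² + p*p) - 106)*p) + p = (p² + ((p² + p²) - 106)*p) + p = (p² + (2*p² - 106)*p) + p = (p² + (-106 + 2*p²)*p) + p = (p² + p*(-106 + 2*p²)) + p = p + p² + p*(-106 + 2*p²))
(v(-110) + 12747) + r(169) = (-110*(-105 - 110 + 2*(-110)²) + 12747) + 201 = (-110*(-105 - 110 + 2*12100) + 12747) + 201 = (-110*(-105 - 110 + 24200) + 12747) + 201 = (-110*23985 + 12747) + 201 = (-2638350 + 12747) + 201 = -2625603 + 201 = -2625402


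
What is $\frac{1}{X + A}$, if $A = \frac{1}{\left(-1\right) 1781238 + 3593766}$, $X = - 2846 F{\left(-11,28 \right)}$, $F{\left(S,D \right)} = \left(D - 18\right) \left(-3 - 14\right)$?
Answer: $\frac{1812528}{876937296961} \approx 2.0669 \cdot 10^{-6}$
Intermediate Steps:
$F{\left(S,D \right)} = 306 - 17 D$ ($F{\left(S,D \right)} = \left(-18 + D\right) \left(-17\right) = 306 - 17 D$)
$X = 483820$ ($X = - 2846 \left(306 - 476\right) = \left(-2846\right) \left(-170\right) = 483820$)
$A = \frac{1}{1812528}$ ($A = \frac{1}{-1781238 + 3593766} = \frac{1}{1812528} \approx 5.5172 \cdot 10^{-7}$)
$\frac{1}{X + A} = \frac{1}{483820 + \frac{1}{1812528}} = \frac{1}{\frac{876937296961}{1812528}} = \frac{1812528}{876937296961}$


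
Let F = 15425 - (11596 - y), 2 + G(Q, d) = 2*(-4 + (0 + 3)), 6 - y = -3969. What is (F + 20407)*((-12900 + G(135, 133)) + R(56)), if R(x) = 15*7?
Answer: -361072589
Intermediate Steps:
y = 3975 (y = 6 - 1*(-3969) = 6 + 3969 = 3975)
R(x) = 105
G(Q, d) = -4 (G(Q, d) = -2 + 2*(-4 + (0 + 3)) = -2 + 2*(-4 + 3) = -2 + 2*(-1) = -2 - 2 = -4)
F = 7804 (F = 15425 - (11596 - 1*3975) = 15425 - (11596 - 3975) = 15425 - 1*7621 = 15425 - 7621 = 7804)
(F + 20407)*((-12900 + G(135, 133)) + R(56)) = (7804 + 20407)*((-12900 - 4) + 105) = 28211*(-12904 + 105) = 28211*(-12799) = -361072589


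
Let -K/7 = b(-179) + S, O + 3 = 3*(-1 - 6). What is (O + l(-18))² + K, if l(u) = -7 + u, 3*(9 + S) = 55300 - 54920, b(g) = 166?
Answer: 1246/3 ≈ 415.33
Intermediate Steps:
S = 353/3 (S = -9 + (55300 - 54920)/3 = -9 + (⅓)*380 = -9 + 380/3 = 353/3 ≈ 117.67)
O = -24 (O = -3 + 3*(-1 - 6) = -3 + 3*(-7) = -3 - 21 = -24)
K = -5957/3 (K = -7*(166 + 353/3) = -7*851/3 = -5957/3 ≈ -1985.7)
(O + l(-18))² + K = (-24 + (-7 - 18))² - 5957/3 = (-24 - 25)² - 5957/3 = (-49)² - 5957/3 = 2401 - 5957/3 = 1246/3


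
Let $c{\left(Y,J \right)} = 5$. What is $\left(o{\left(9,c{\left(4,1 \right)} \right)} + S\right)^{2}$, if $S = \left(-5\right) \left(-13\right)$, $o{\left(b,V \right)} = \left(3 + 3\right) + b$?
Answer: $6400$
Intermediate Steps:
$o{\left(b,V \right)} = 6 + b$
$S = 65$
$\left(o{\left(9,c{\left(4,1 \right)} \right)} + S\right)^{2} = \left(\left(6 + 9\right) + 65\right)^{2} = \left(15 + 65\right)^{2} = 80^{2} = 6400$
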